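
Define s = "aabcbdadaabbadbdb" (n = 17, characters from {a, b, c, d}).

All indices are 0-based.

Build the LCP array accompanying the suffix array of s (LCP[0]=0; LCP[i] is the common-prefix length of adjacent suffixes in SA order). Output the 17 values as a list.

[0, 3, 1, 2, 1, 2, 0, 1, 1, 1, 1, 2, 0, 0, 2, 1, 2]

rank | idx | suffix
   0 |   8 | aabbadbdb
   1 |   0 | aabcbdadaabbadbdb
   2 |   9 | abbadbdb
   3 |   1 | abcbdadaabbadbdb
   4 |   6 | adaabbadbdb
   5 |  12 | adbdb
   6 |  16 | b
   7 |  11 | badbdb
   8 |  10 | bbadbdb
   9 |   2 | bcbdadaabbadbdb
  10 |   4 | bdadaabbadbdb
  11 |  14 | bdb
  12 |   3 | cbdadaabbadbdb
  13 |   7 | daabbadbdb
  14 |   5 | dadaabbadbdb
  15 |  15 | db
  16 |  13 | dbdb

SA = [8, 0, 9, 1, 6, 12, 16, 11, 10, 2, 4, 14, 3, 7, 5, 15, 13]
[i] adj suffixes → lcp
  [1] 8/0 → 3 ('aab')
  [2] 0/9 → 1 ('a')
  [3] 9/1 → 2 ('ab')
  [4] 1/6 → 1 ('a')
  [5] 6/12 → 2 ('ad')
  [6] 12/16 → 0 ('')
  [7] 16/11 → 1 ('b')
  [8] 11/10 → 1 ('b')
  [9] 10/2 → 1 ('b')
  [10] 2/4 → 1 ('b')
  [11] 4/14 → 2 ('bd')
  [12] 14/3 → 0 ('')
  [13] 3/7 → 0 ('')
  [14] 7/5 → 2 ('da')
  [15] 5/15 → 1 ('d')
  [16] 15/13 → 2 ('db')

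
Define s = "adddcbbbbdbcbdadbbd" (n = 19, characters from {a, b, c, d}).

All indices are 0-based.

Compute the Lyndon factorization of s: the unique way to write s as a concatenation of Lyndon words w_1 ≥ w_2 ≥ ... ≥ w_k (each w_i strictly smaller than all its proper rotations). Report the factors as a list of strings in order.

["adddcbbbbdbcbd", "adbbd"]

emit factor 1: 'adddcbbbbdbcbd' (i=0, period=14)
emit factor 2: 'adbbd' (i=14, period=5)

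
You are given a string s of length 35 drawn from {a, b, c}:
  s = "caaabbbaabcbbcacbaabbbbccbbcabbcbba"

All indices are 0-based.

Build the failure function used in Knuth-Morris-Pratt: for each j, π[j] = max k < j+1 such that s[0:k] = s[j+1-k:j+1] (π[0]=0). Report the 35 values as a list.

π[0] = 0
j=1 s[j]='a': π[1]=0 (border '')
j=2 s[j]='a': π[2]=0 (border '')
j=3 s[j]='a': π[3]=0 (border '')
j=4 s[j]='b': π[4]=0 (border '')
j=5 s[j]='b': π[5]=0 (border '')
j=6 s[j]='b': π[6]=0 (border '')
j=7 s[j]='a': π[7]=0 (border '')
j=8 s[j]='a': π[8]=0 (border '')
j=9 s[j]='b': π[9]=0 (border '')
j=10 s[j]='c': π[10]=1 (border 'c')
j=11 s[j]='b': k: 1→0; π[11]=0 (border '')
j=12 s[j]='b': π[12]=0 (border '')
j=13 s[j]='c': π[13]=1 (border 'c')
j=14 s[j]='a': π[14]=2 (border 'ca')
j=15 s[j]='c': k: 2→0; π[15]=1 (border 'c')
j=16 s[j]='b': k: 1→0; π[16]=0 (border '')
j=17 s[j]='a': π[17]=0 (border '')
j=18 s[j]='a': π[18]=0 (border '')
j=19 s[j]='b': π[19]=0 (border '')
j=20 s[j]='b': π[20]=0 (border '')
j=21 s[j]='b': π[21]=0 (border '')
j=22 s[j]='b': π[22]=0 (border '')
j=23 s[j]='c': π[23]=1 (border 'c')
j=24 s[j]='c': k: 1→0; π[24]=1 (border 'c')
j=25 s[j]='b': k: 1→0; π[25]=0 (border '')
j=26 s[j]='b': π[26]=0 (border '')
j=27 s[j]='c': π[27]=1 (border 'c')
j=28 s[j]='a': π[28]=2 (border 'ca')
j=29 s[j]='b': k: 2→0; π[29]=0 (border '')
j=30 s[j]='b': π[30]=0 (border '')
j=31 s[j]='c': π[31]=1 (border 'c')
j=32 s[j]='b': k: 1→0; π[32]=0 (border '')
j=33 s[j]='b': π[33]=0 (border '')
j=34 s[j]='a': π[34]=0 (border '')

[0, 0, 0, 0, 0, 0, 0, 0, 0, 0, 1, 0, 0, 1, 2, 1, 0, 0, 0, 0, 0, 0, 0, 1, 1, 0, 0, 1, 2, 0, 0, 1, 0, 0, 0]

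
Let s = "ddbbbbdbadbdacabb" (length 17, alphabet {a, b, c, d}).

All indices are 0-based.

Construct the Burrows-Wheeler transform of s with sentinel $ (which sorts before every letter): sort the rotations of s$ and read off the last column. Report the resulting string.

bcdbbdadbbdbabbda$

rank  rotation            last
    0  $ddbbbbdbadbdacabb  b
    1  abb$ddbbbbdbadbdac  c
    2  acabb$ddbbbbdbadbd  d
    3  adbdacabb$ddbbbbdb  b
    4  b$ddbbbbdbadbdacab  b
    5  badbdacabb$ddbbbbd  d
    6  bb$ddbbbbdbadbdaca  a
    7  bbbbdbadbdacabb$dd  d
    8  bbbdbadbdacabb$ddb  b
    9  bbdbadbdacabb$ddbb  b
   10  bdacabb$ddbbbbdbad  d
   11  bdbadbdacabb$ddbbb  b
   12  cabb$ddbbbbdbadbda  a
   13  dacabb$ddbbbbdbadb  b
   14  dbadbdacabb$ddbbbb  b
   15  dbbbbdbadbdacabb$d  d
   16  dbdacabb$ddbbbbdba  a
   17  ddbbbbdbadbdacabb$  $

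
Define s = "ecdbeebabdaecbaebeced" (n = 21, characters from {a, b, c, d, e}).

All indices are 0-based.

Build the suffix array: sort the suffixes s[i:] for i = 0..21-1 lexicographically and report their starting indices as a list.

[7, 14, 10, 6, 13, 8, 16, 3, 12, 1, 18, 20, 9, 2, 5, 15, 11, 0, 17, 19, 4]

sorted suffixes:
  #0 SA[0]=7  'abdaecbaebeced'
  #1 SA[1]=14  'aebeced'
  #2 SA[2]=10  'aecbaebeced'
  #3 SA[3]=6  'babdaecbaebeced'
  #4 SA[4]=13  'baebeced'
  #5 SA[5]=8  'bdaecbaebeced'
  #6 SA[6]=16  'beced'
  #7 SA[7]=3  'beebabdaecbaebeced'
  #8 SA[8]=12  'cbaebeced'
  #9 SA[9]=1  'cdbeebabdaecbaebeced'
  #10 SA[10]=18  'ced'
  #11 SA[11]=20  'd'
  #12 SA[12]=9  'daecbaebeced'
  #13 SA[13]=2  'dbeebabdaecbaebeced'
  #14 SA[14]=5  'ebabdaecbaebeced'
  #15 SA[15]=15  'ebeced'
  #16 SA[16]=11  'ecbaebeced'
  #17 SA[17]=0  'ecdbeebabdaecbaebeced'
  #18 SA[18]=17  'eced'
  #19 SA[19]=19  'ed'
  #20 SA[20]=4  'eebabdaecbaebeced'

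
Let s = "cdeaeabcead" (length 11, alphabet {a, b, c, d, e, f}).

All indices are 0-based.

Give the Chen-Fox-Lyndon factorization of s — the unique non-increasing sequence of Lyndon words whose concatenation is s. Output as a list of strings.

emit factor 1: 'cde' (i=0, period=3)
emit factor 2: 'ae' (i=3, period=2)
emit factor 3: 'abcead' (i=5, period=6)

["cde", "ae", "abcead"]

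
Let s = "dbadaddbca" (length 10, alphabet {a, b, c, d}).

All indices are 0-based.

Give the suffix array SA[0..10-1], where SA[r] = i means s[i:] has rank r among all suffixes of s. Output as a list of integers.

[9, 2, 4, 1, 7, 8, 3, 0, 6, 5]

sorted suffixes:
  #0 SA[0]=9  'a'
  #1 SA[1]=2  'adaddbca'
  #2 SA[2]=4  'addbca'
  #3 SA[3]=1  'badaddbca'
  #4 SA[4]=7  'bca'
  #5 SA[5]=8  'ca'
  #6 SA[6]=3  'daddbca'
  #7 SA[7]=0  'dbadaddbca'
  #8 SA[8]=6  'dbca'
  #9 SA[9]=5  'ddbca'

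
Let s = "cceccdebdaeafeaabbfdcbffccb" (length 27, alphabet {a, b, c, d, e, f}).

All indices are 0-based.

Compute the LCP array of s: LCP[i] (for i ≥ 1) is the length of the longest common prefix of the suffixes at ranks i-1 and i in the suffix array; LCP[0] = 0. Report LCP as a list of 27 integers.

sorted suffixes:
  #0 SA[0]=14  'aabbfdcbffccb'
  #1 SA[1]=15  'abbfdcbffccb'
  #2 SA[2]=9  'aeafeaabbfdcbffccb'
  #3 SA[3]=11  'afeaabbfdcbffccb'
  #4 SA[4]=26  'b'
  #5 SA[5]=16  'bbfdcbffccb'
  #6 SA[6]=7  'bdaeafeaabbfdcbffccb'
  #7 SA[7]=17  'bfdcbffccb'
  #8 SA[8]=21  'bffccb'
  #9 SA[9]=25  'cb'
  #10 SA[10]=20  'cbffccb'
  #11 SA[11]=24  'ccb'
  #12 SA[12]=3  'ccdebdaeafeaabbfdcbffccb'
  #13 SA[13]=0  'cceccdebdaeafeaabbfdcbffccb'
  #14 SA[14]=4  'cdebdaeafeaabbfdcbffccb'
  #15 SA[15]=1  'ceccdebdaeafeaabbfdcbffccb'
  #16 SA[16]=8  'daeafeaabbfdcbffccb'
  #17 SA[17]=19  'dcbffccb'
  #18 SA[18]=5  'debdaeafeaabbfdcbffccb'
  #19 SA[19]=13  'eaabbfdcbffccb'
  #20 SA[20]=10  'eafeaabbfdcbffccb'
  #21 SA[21]=6  'ebdaeafeaabbfdcbffccb'
  #22 SA[22]=2  'eccdebdaeafeaabbfdcbffccb'
  #23 SA[23]=23  'fccb'
  #24 SA[24]=18  'fdcbffccb'
  #25 SA[25]=12  'feaabbfdcbffccb'
  #26 SA[26]=22  'ffccb'

SA = [14, 15, 9, 11, 26, 16, 7, 17, 21, 25, 20, 24, 3, 0, 4, 1, 8, 19, 5, 13, 10, 6, 2, 23, 18, 12, 22]
[i] adj suffixes → lcp
  [1] 14/15 → 1 ('a')
  [2] 15/9 → 1 ('a')
  [3] 9/11 → 1 ('a')
  [4] 11/26 → 0 ('')
  [5] 26/16 → 1 ('b')
  [6] 16/7 → 1 ('b')
  [7] 7/17 → 1 ('b')
  [8] 17/21 → 2 ('bf')
  [9] 21/25 → 0 ('')
  [10] 25/20 → 2 ('cb')
  [11] 20/24 → 1 ('c')
  [12] 24/3 → 2 ('cc')
  [13] 3/0 → 2 ('cc')
  [14] 0/4 → 1 ('c')
  [15] 4/1 → 1 ('c')
  [16] 1/8 → 0 ('')
  [17] 8/19 → 1 ('d')
  [18] 19/5 → 1 ('d')
  [19] 5/13 → 0 ('')
  [20] 13/10 → 2 ('ea')
  [21] 10/6 → 1 ('e')
  [22] 6/2 → 1 ('e')
  [23] 2/23 → 0 ('')
  [24] 23/18 → 1 ('f')
  [25] 18/12 → 1 ('f')
  [26] 12/22 → 1 ('f')

[0, 1, 1, 1, 0, 1, 1, 1, 2, 0, 2, 1, 2, 2, 1, 1, 0, 1, 1, 0, 2, 1, 1, 0, 1, 1, 1]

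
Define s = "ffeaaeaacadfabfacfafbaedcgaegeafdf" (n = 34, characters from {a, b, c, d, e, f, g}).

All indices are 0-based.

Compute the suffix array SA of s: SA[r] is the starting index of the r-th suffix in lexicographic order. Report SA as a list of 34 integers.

rank | idx | suffix
   0 |   6 | aacadfabfacfafbaedcgaegeafdf
   1 |   3 | aaeaacadfabfacfafbaedcgaegeafdf
   2 |  12 | abfacfafbaedcgaegeafdf
   3 |   7 | acadfabfacfafbaedcgaegeafdf
   4 |  15 | acfafbaedcgaegeafdf
   5 |   9 | adfabfacfafbaedcgaegeafdf
   6 |   4 | aeaacadfabfacfafbaedcgaegeafdf
   7 |  21 | aedcgaegeafdf
   8 |  26 | aegeafdf
   9 |  18 | afbaedcgaegeafdf
  10 |  30 | afdf
  11 |  20 | baedcgaegeafdf
  12 |  13 | bfacfafbaedcgaegeafdf
  13 |   8 | cadfabfacfafbaedcgaegeafdf
  14 |  16 | cfafbaedcgaegeafdf
  15 |  24 | cgaegeafdf
  16 |  23 | dcgaegeafdf
  17 |  32 | df
  18 |  10 | dfabfacfafbaedcgaegeafdf
  19 |   5 | eaacadfabfacfafbaedcgaegeafdf
  20 |   2 | eaaeaacadfabfacfafbaedcgaegeafdf
  21 |  29 | eafdf
  22 |  22 | edcgaegeafdf
  23 |  27 | egeafdf
  24 |  33 | f
  25 |  11 | fabfacfafbaedcgaegeafdf
  26 |  14 | facfafbaedcgaegeafdf
  27 |  17 | fafbaedcgaegeafdf
  28 |  19 | fbaedcgaegeafdf
  29 |  31 | fdf
  30 |   1 | feaaeaacadfabfacfafbaedcgaegeafdf
  31 |   0 | ffeaaeaacadfabfacfafbaedcgaegeafdf
  32 |  25 | gaegeafdf
  33 |  28 | geafdf

[6, 3, 12, 7, 15, 9, 4, 21, 26, 18, 30, 20, 13, 8, 16, 24, 23, 32, 10, 5, 2, 29, 22, 27, 33, 11, 14, 17, 19, 31, 1, 0, 25, 28]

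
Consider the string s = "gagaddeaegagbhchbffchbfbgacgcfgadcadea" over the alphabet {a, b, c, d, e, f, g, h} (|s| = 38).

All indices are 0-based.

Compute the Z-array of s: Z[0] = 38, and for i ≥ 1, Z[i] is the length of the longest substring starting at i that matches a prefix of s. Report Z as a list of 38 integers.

Z[0]=38
i=1: i≥r, start 0; Z[1]=0
i=2: i≥r, start 0; Z[2]=2 scan→box=[2,4)
i=3: min(r-i=1, Z[1]=0)=0; Z[3]=0
i=4: i≥r, start 0; Z[4]=0
i=5: i≥r, start 0; Z[5]=0
i=6: i≥r, start 0; Z[6]=0
i=7: i≥r, start 0; Z[7]=0
i=8: i≥r, start 0; Z[8]=0
i=9: i≥r, start 0; Z[9]=3 scan→box=[9,12)
i=10: min(r-i=2, Z[1]=0)=0; Z[10]=0
i=11: min(r-i=1, Z[2]=2)=1; Z[11]=1
i=12: i≥r, start 0; Z[12]=0
i=13: i≥r, start 0; Z[13]=0
i=14: i≥r, start 0; Z[14]=0
i=15: i≥r, start 0; Z[15]=0
i=16: i≥r, start 0; Z[16]=0
i=17: i≥r, start 0; Z[17]=0
i=18: i≥r, start 0; Z[18]=0
i=19: i≥r, start 0; Z[19]=0
i=20: i≥r, start 0; Z[20]=0
i=21: i≥r, start 0; Z[21]=0
i=22: i≥r, start 0; Z[22]=0
i=23: i≥r, start 0; Z[23]=0
i=24: i≥r, start 0; Z[24]=2 scan→box=[24,26)
i=25: min(r-i=1, Z[1]=0)=0; Z[25]=0
i=26: i≥r, start 0; Z[26]=0
i=27: i≥r, start 0; Z[27]=1 scan→box=[27,28)
i=28: i≥r, start 0; Z[28]=0
i=29: i≥r, start 0; Z[29]=0
i=30: i≥r, start 0; Z[30]=2 scan→box=[30,32)
i=31: min(r-i=1, Z[1]=0)=0; Z[31]=0
i=32: i≥r, start 0; Z[32]=0
i=33: i≥r, start 0; Z[33]=0
i=34: i≥r, start 0; Z[34]=0
i=35: i≥r, start 0; Z[35]=0
i=36: i≥r, start 0; Z[36]=0
i=37: i≥r, start 0; Z[37]=0

[38, 0, 2, 0, 0, 0, 0, 0, 0, 3, 0, 1, 0, 0, 0, 0, 0, 0, 0, 0, 0, 0, 0, 0, 2, 0, 0, 1, 0, 0, 2, 0, 0, 0, 0, 0, 0, 0]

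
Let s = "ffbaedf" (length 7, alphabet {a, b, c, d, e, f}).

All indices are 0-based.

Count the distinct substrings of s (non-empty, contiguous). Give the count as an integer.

26

rank→(start, suffix):
  0 → (3, 'aedf')
  1 → (2, 'baedf')
  2 → (5, 'df')
  3 → (4, 'edf')
  4 → (6, 'f')
  5 → (1, 'fbaedf')
  6 → (0, 'ffbaedf')

SA = [3, 2, 5, 4, 6, 1, 0]
rank  pair      lcp
   1  s[3:],s[2:]  0  ''
   2  s[2:],s[5:]  0  ''
   3  s[5:],s[4:]  0  ''
   4  s[4:],s[6:]  0  ''
   5  s[6:],s[1:]  1  'f'
   6  s[1:],s[0:]  1  'f'

n(n+1)/2 = 7·8/2 = 28
Σ LCP = 0 + 0 + 0 + 0 + 0 + 1 + 1 = 2
distinct = 28 − 2 = 26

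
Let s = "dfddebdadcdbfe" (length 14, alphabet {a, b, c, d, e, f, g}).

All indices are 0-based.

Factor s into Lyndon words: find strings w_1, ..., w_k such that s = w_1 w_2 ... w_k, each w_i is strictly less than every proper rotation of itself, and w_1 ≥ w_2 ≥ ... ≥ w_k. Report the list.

emit factor 1: 'df' (i=0, period=2)
emit factor 2: 'dde' (i=2, period=3)
emit factor 3: 'bd' (i=5, period=2)
emit factor 4: 'adcdbfe' (i=7, period=7)

["df", "dde", "bd", "adcdbfe"]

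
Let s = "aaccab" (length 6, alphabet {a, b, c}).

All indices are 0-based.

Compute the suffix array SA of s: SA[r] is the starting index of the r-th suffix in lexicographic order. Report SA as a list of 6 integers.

rank | idx | suffix
   0 |   0 | aaccab
   1 |   4 | ab
   2 |   1 | accab
   3 |   5 | b
   4 |   3 | cab
   5 |   2 | ccab

[0, 4, 1, 5, 3, 2]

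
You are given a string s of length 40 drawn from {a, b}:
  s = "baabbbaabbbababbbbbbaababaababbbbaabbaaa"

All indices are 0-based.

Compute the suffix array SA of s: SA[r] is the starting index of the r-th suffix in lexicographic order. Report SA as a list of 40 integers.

sorted suffixes:
  #0 SA[0]=39  'a'
  #1 SA[1]=38  'aa'
  #2 SA[2]=37  'aaa'
  #3 SA[3]=20  'aababaababbbbaabbaaa'
  #4 SA[4]=25  'aababbbbaabbaaa'
  #5 SA[5]=33  'aabbaaa'
  #6 SA[6]=1  'aabbbaabbbababbbbbbaababaababbbbaabbaaa'
  #7 SA[7]=6  'aabbbababbbbbbaababaababbbbaabbaaa'
  #8 SA[8]=23  'abaababbbbaabbaaa'
  #9 SA[9]=21  'ababaababbbbaabbaaa'
  #10 SA[10]=26  'ababbbbaabbaaa'
  #11 SA[11]=11  'ababbbbbbaababaababbbbaabbaaa'
  #12 SA[12]=34  'abbaaa'
  #13 SA[13]=2  'abbbaabbbababbbbbbaababaababbbbaabbaaa'
  #14 SA[14]=7  'abbbababbbbbbaababaababbbbaabbaaa'
  #15 SA[15]=28  'abbbbaabbaaa'
  #16 SA[16]=13  'abbbbbbaababaababbbbaabbaaa'
  #17 SA[17]=36  'baaa'
  #18 SA[18]=19  'baababaababbbbaabbaaa'
  #19 SA[19]=24  'baababbbbaabbaaa'
  #20 SA[20]=32  'baabbaaa'
  #21 SA[21]=0  'baabbbaabbbababbbbbbaababaababbbbaabbaaa'
  #22 SA[22]=5  'baabbbababbbbbbaababaababbbbaabbaaa'
  #23 SA[23]=22  'babaababbbbaabbaaa'
  #24 SA[24]=10  'bababbbbbbaababaababbbbaabbaaa'
  #25 SA[25]=27  'babbbbaabbaaa'
  #26 SA[26]=12  'babbbbbbaababaababbbbaabbaaa'
  #27 SA[27]=35  'bbaaa'
  #28 SA[28]=18  'bbaababaababbbbaabbaaa'
  #29 SA[29]=31  'bbaabbaaa'
  #30 SA[30]=4  'bbaabbbababbbbbbaababaababbbbaabbaaa'
  #31 SA[31]=9  'bbababbbbbbaababaababbbbaabbaaa'
  #32 SA[32]=17  'bbbaababaababbbbaabbaaa'
  #33 SA[33]=30  'bbbaabbaaa'
  #34 SA[34]=3  'bbbaabbbababbbbbbaababaababbbbaabbaaa'
  #35 SA[35]=8  'bbbababbbbbbaababaababbbbaabbaaa'
  #36 SA[36]=16  'bbbbaababaababbbbaabbaaa'
  #37 SA[37]=29  'bbbbaabbaaa'
  #38 SA[38]=15  'bbbbbaababaababbbbaabbaaa'
  #39 SA[39]=14  'bbbbbbaababaababbbbaabbaaa'

[39, 38, 37, 20, 25, 33, 1, 6, 23, 21, 26, 11, 34, 2, 7, 28, 13, 36, 19, 24, 32, 0, 5, 22, 10, 27, 12, 35, 18, 31, 4, 9, 17, 30, 3, 8, 16, 29, 15, 14]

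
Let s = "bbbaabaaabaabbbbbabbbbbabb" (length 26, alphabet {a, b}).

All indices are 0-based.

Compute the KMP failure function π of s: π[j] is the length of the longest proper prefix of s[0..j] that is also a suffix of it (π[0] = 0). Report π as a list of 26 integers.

[0, 1, 2, 0, 0, 1, 0, 0, 0, 1, 0, 0, 1, 2, 3, 3, 3, 4, 1, 2, 3, 3, 3, 4, 1, 2]

π[0] = 0
j=1 s[j]='b': π[1]=1 (border 'b')
j=2 s[j]='b': π[2]=2 (border 'bb')
j=3 s[j]='a': k: 2→1→0; π[3]=0 (border '')
j=4 s[j]='a': π[4]=0 (border '')
j=5 s[j]='b': π[5]=1 (border 'b')
j=6 s[j]='a': k: 1→0; π[6]=0 (border '')
j=7 s[j]='a': π[7]=0 (border '')
j=8 s[j]='a': π[8]=0 (border '')
j=9 s[j]='b': π[9]=1 (border 'b')
j=10 s[j]='a': k: 1→0; π[10]=0 (border '')
j=11 s[j]='a': π[11]=0 (border '')
j=12 s[j]='b': π[12]=1 (border 'b')
j=13 s[j]='b': π[13]=2 (border 'bb')
j=14 s[j]='b': π[14]=3 (border 'bbb')
j=15 s[j]='b': k: 3→2; π[15]=3 (border 'bbb')
j=16 s[j]='b': k: 3→2; π[16]=3 (border 'bbb')
j=17 s[j]='a': π[17]=4 (border 'bbba')
j=18 s[j]='b': k: 4→0; π[18]=1 (border 'b')
j=19 s[j]='b': π[19]=2 (border 'bb')
j=20 s[j]='b': π[20]=3 (border 'bbb')
j=21 s[j]='b': k: 3→2; π[21]=3 (border 'bbb')
j=22 s[j]='b': k: 3→2; π[22]=3 (border 'bbb')
j=23 s[j]='a': π[23]=4 (border 'bbba')
j=24 s[j]='b': k: 4→0; π[24]=1 (border 'b')
j=25 s[j]='b': π[25]=2 (border 'bb')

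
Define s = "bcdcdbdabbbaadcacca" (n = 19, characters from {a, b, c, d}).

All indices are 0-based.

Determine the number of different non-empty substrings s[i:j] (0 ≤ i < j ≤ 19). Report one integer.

rank | idx | suffix
   0 |  18 | a
   1 |  11 | aadcacca
   2 |   7 | abbbaadcacca
   3 |  15 | acca
   4 |  12 | adcacca
   5 |  10 | baadcacca
   6 |   9 | bbaadcacca
   7 |   8 | bbbaadcacca
   8 |   0 | bcdcdbdabbbaadcacca
   9 |   5 | bdabbbaadcacca
  10 |  17 | ca
  11 |  14 | cacca
  12 |  16 | cca
  13 |   3 | cdbdabbbaadcacca
  14 |   1 | cdcdbdabbbaadcacca
  15 |   6 | dabbbaadcacca
  16 |   4 | dbdabbbaadcacca
  17 |  13 | dcacca
  18 |   2 | dcdbdabbbaadcacca

SA = [18, 11, 7, 15, 12, 10, 9, 8, 0, 5, 17, 14, 16, 3, 1, 6, 4, 13, 2]
rank  pair      lcp
   1  s[18:],s[11:]  1  'a'
   2  s[11:],s[7:]  1  'a'
   3  s[7:],s[15:]  1  'a'
   4  s[15:],s[12:]  1  'a'
   5  s[12:],s[10:]  0  ''
   6  s[10:],s[9:]  1  'b'
   7  s[9:],s[8:]  2  'bb'
   8  s[8:],s[0:]  1  'b'
   9  s[0:],s[5:]  1  'b'
  10  s[5:],s[17:]  0  ''
  11  s[17:],s[14:]  2  'ca'
  12  s[14:],s[16:]  1  'c'
  13  s[16:],s[3:]  1  'c'
  14  s[3:],s[1:]  2  'cd'
  15  s[1:],s[6:]  0  ''
  16  s[6:],s[4:]  1  'd'
  17  s[4:],s[13:]  1  'd'
  18  s[13:],s[2:]  2  'dc'

n(n+1)/2 = 19·20/2 = 190
Σ LCP = 0 + 1 + 1 + 1 + 1 + 0 + 1 + 2 + 1 + 1 + 0 + 2 + 1 + 1 + 2 + 0 + 1 + 1 + 2 = 19
distinct = 190 − 19 = 171

171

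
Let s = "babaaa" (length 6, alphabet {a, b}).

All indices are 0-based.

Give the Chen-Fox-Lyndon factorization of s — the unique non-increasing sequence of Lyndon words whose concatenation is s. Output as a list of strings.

emit factor 1: 'b' (i=0, period=1)
emit factor 2: 'ab' (i=1, period=2)
emit factor 3: 'a' (i=3, period=1)
emit factor 4: 'a' (i=4, period=1)
emit factor 5: 'a' (i=5, period=1)

["b", "ab", "a", "a", "a"]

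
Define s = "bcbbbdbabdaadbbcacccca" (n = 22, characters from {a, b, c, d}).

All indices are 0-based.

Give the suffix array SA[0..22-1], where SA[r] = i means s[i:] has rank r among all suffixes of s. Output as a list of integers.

sorted suffixes:
  #0 SA[0]=21  'a'
  #1 SA[1]=10  'aadbbcacccca'
  #2 SA[2]=7  'abdaadbbcacccca'
  #3 SA[3]=16  'acccca'
  #4 SA[4]=11  'adbbcacccca'
  #5 SA[5]=6  'babdaadbbcacccca'
  #6 SA[6]=2  'bbbdbabdaadbbcacccca'
  #7 SA[7]=13  'bbcacccca'
  #8 SA[8]=3  'bbdbabdaadbbcacccca'
  #9 SA[9]=14  'bcacccca'
  #10 SA[10]=0  'bcbbbdbabdaadbbcacccca'
  #11 SA[11]=8  'bdaadbbcacccca'
  #12 SA[12]=4  'bdbabdaadbbcacccca'
  #13 SA[13]=20  'ca'
  #14 SA[14]=15  'cacccca'
  #15 SA[15]=1  'cbbbdbabdaadbbcacccca'
  #16 SA[16]=19  'cca'
  #17 SA[17]=18  'ccca'
  #18 SA[18]=17  'cccca'
  #19 SA[19]=9  'daadbbcacccca'
  #20 SA[20]=5  'dbabdaadbbcacccca'
  #21 SA[21]=12  'dbbcacccca'

[21, 10, 7, 16, 11, 6, 2, 13, 3, 14, 0, 8, 4, 20, 15, 1, 19, 18, 17, 9, 5, 12]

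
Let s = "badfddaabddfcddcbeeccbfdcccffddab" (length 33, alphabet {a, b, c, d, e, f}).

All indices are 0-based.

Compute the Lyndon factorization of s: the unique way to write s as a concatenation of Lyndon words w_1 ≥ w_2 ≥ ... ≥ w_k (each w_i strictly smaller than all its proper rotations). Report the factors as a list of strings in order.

["b", "adfdd", "aabddfcddcbeeccbfdcccffddab"]

emit factor 1: 'b' (i=0, period=1)
emit factor 2: 'adfdd' (i=1, period=5)
emit factor 3: 'aabddfcddcbeeccbfdcccffddab' (i=6, period=27)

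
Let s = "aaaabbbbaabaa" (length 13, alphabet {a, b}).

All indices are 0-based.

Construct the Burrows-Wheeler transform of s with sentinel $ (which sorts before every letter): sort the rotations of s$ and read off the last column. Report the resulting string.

rank  rotation        last
    0  $aaaabbbbaabaa  a
    1  a$aaaabbbbaaba  a
    2  aa$aaaabbbbaab  b
    3  aaaabbbbaabaa$  $
    4  aaabbbbaabaa$a  a
    5  aabaa$aaaabbbb  b
    6  aabbbbaabaa$aa  a
    7  abaa$aaaabbbba  a
    8  abbbbaabaa$aaa  a
    9  baa$aaaabbbbaa  a
   10  baabaa$aaaabbb  b
   11  bbaabaa$aaaabb  b
   12  bbbaabaa$aaaab  b
   13  bbbbaabaa$aaaa  a

aab$abaaaabbba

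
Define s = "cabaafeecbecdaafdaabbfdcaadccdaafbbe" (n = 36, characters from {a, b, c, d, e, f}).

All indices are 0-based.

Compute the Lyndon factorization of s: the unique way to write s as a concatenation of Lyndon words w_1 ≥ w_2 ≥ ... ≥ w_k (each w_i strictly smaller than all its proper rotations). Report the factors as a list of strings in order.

["c", "ab", "aafeecbecd", "aafd", "aabbfdcaadccdaafbbe"]

emit factor 1: 'c' (i=0, period=1)
emit factor 2: 'ab' (i=1, period=2)
emit factor 3: 'aafeecbecd' (i=3, period=10)
emit factor 4: 'aafd' (i=13, period=4)
emit factor 5: 'aabbfdcaadccdaafbbe' (i=17, period=19)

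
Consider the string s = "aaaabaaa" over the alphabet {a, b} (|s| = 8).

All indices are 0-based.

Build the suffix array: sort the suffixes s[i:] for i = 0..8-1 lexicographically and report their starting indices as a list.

[7, 6, 5, 0, 1, 2, 3, 4]

sorted suffixes:
  #0 SA[0]=7  'a'
  #1 SA[1]=6  'aa'
  #2 SA[2]=5  'aaa'
  #3 SA[3]=0  'aaaabaaa'
  #4 SA[4]=1  'aaabaaa'
  #5 SA[5]=2  'aabaaa'
  #6 SA[6]=3  'abaaa'
  #7 SA[7]=4  'baaa'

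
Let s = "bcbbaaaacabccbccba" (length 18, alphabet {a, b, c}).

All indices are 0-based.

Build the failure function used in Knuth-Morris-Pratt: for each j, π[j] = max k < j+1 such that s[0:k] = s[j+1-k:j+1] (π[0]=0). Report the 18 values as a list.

[0, 0, 1, 1, 0, 0, 0, 0, 0, 0, 1, 2, 0, 1, 2, 0, 1, 0]

π[0] = 0
j=1 s[j]='c': π[1]=0 (border '')
j=2 s[j]='b': π[2]=1 (border 'b')
j=3 s[j]='b': k: 1→0; π[3]=1 (border 'b')
j=4 s[j]='a': k: 1→0; π[4]=0 (border '')
j=5 s[j]='a': π[5]=0 (border '')
j=6 s[j]='a': π[6]=0 (border '')
j=7 s[j]='a': π[7]=0 (border '')
j=8 s[j]='c': π[8]=0 (border '')
j=9 s[j]='a': π[9]=0 (border '')
j=10 s[j]='b': π[10]=1 (border 'b')
j=11 s[j]='c': π[11]=2 (border 'bc')
j=12 s[j]='c': k: 2→0; π[12]=0 (border '')
j=13 s[j]='b': π[13]=1 (border 'b')
j=14 s[j]='c': π[14]=2 (border 'bc')
j=15 s[j]='c': k: 2→0; π[15]=0 (border '')
j=16 s[j]='b': π[16]=1 (border 'b')
j=17 s[j]='a': k: 1→0; π[17]=0 (border '')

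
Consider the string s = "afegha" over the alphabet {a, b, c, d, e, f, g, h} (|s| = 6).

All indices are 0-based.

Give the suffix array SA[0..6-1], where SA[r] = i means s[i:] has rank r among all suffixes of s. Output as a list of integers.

rank→(start, suffix):
  0 → (5, 'a')
  1 → (0, 'afegha')
  2 → (2, 'egha')
  3 → (1, 'fegha')
  4 → (3, 'gha')
  5 → (4, 'ha')

[5, 0, 2, 1, 3, 4]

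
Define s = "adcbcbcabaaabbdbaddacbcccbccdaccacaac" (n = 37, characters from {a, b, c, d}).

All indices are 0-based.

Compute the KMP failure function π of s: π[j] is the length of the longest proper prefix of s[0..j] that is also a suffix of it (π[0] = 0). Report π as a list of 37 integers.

π[0] = 0
j=1 s[j]='d': π[1]=0 (border '')
j=2 s[j]='c': π[2]=0 (border '')
j=3 s[j]='b': π[3]=0 (border '')
j=4 s[j]='c': π[4]=0 (border '')
j=5 s[j]='b': π[5]=0 (border '')
j=6 s[j]='c': π[6]=0 (border '')
j=7 s[j]='a': π[7]=1 (border 'a')
j=8 s[j]='b': k: 1→0; π[8]=0 (border '')
j=9 s[j]='a': π[9]=1 (border 'a')
j=10 s[j]='a': k: 1→0; π[10]=1 (border 'a')
j=11 s[j]='a': k: 1→0; π[11]=1 (border 'a')
j=12 s[j]='b': k: 1→0; π[12]=0 (border '')
j=13 s[j]='b': π[13]=0 (border '')
j=14 s[j]='d': π[14]=0 (border '')
j=15 s[j]='b': π[15]=0 (border '')
j=16 s[j]='a': π[16]=1 (border 'a')
j=17 s[j]='d': π[17]=2 (border 'ad')
j=18 s[j]='d': k: 2→0; π[18]=0 (border '')
j=19 s[j]='a': π[19]=1 (border 'a')
j=20 s[j]='c': k: 1→0; π[20]=0 (border '')
j=21 s[j]='b': π[21]=0 (border '')
j=22 s[j]='c': π[22]=0 (border '')
j=23 s[j]='c': π[23]=0 (border '')
j=24 s[j]='c': π[24]=0 (border '')
j=25 s[j]='b': π[25]=0 (border '')
j=26 s[j]='c': π[26]=0 (border '')
j=27 s[j]='c': π[27]=0 (border '')
j=28 s[j]='d': π[28]=0 (border '')
j=29 s[j]='a': π[29]=1 (border 'a')
j=30 s[j]='c': k: 1→0; π[30]=0 (border '')
j=31 s[j]='c': π[31]=0 (border '')
j=32 s[j]='a': π[32]=1 (border 'a')
j=33 s[j]='c': k: 1→0; π[33]=0 (border '')
j=34 s[j]='a': π[34]=1 (border 'a')
j=35 s[j]='a': k: 1→0; π[35]=1 (border 'a')
j=36 s[j]='c': k: 1→0; π[36]=0 (border '')

[0, 0, 0, 0, 0, 0, 0, 1, 0, 1, 1, 1, 0, 0, 0, 0, 1, 2, 0, 1, 0, 0, 0, 0, 0, 0, 0, 0, 0, 1, 0, 0, 1, 0, 1, 1, 0]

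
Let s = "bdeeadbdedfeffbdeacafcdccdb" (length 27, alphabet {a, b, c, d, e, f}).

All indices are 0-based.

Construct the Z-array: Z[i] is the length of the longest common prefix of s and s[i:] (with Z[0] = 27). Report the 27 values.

[27, 0, 0, 0, 0, 0, 3, 0, 0, 0, 0, 0, 0, 0, 3, 0, 0, 0, 0, 0, 0, 0, 0, 0, 0, 0, 1]

Z[0]=27
i=1: fresh scan; Z[1]=0
i=2: fresh scan; Z[2]=0
i=3: fresh scan; Z[3]=0
i=4: fresh scan; Z[4]=0
i=5: fresh scan; Z[5]=0
i=6: fresh scan; Z[6]=3 scan→box=[6,9)
i=7: min(r-i=2, Z[1]=0)=0; Z[7]=0
i=8: min(r-i=1, Z[2]=0)=0; Z[8]=0
i=9: fresh scan; Z[9]=0
i=10: fresh scan; Z[10]=0
i=11: fresh scan; Z[11]=0
i=12: fresh scan; Z[12]=0
i=13: fresh scan; Z[13]=0
i=14: fresh scan; Z[14]=3 scan→box=[14,17)
i=15: min(r-i=2, Z[1]=0)=0; Z[15]=0
i=16: min(r-i=1, Z[2]=0)=0; Z[16]=0
i=17: fresh scan; Z[17]=0
i=18: fresh scan; Z[18]=0
i=19: fresh scan; Z[19]=0
i=20: fresh scan; Z[20]=0
i=21: fresh scan; Z[21]=0
i=22: fresh scan; Z[22]=0
i=23: fresh scan; Z[23]=0
i=24: fresh scan; Z[24]=0
i=25: fresh scan; Z[25]=0
i=26: fresh scan; Z[26]=1 scan→box=[26,27)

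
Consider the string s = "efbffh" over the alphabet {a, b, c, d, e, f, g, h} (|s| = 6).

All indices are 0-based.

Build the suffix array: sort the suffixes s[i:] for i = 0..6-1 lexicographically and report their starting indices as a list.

sorted suffixes:
  #0 SA[0]=2  'bffh'
  #1 SA[1]=0  'efbffh'
  #2 SA[2]=1  'fbffh'
  #3 SA[3]=3  'ffh'
  #4 SA[4]=4  'fh'
  #5 SA[5]=5  'h'

[2, 0, 1, 3, 4, 5]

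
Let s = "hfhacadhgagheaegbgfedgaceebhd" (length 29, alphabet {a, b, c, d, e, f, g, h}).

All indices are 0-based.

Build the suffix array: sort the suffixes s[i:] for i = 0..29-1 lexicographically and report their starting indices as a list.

rank | idx | suffix
   0 |   3 | acadhgagheaegbgfedgaceebhd
   1 |  22 | aceebhd
   2 |   5 | adhgagheaegbgfedgaceebhd
   3 |  13 | aegbgfedgaceebhd
   4 |   9 | agheaegbgfedgaceebhd
   5 |  16 | bgfedgaceebhd
   6 |  26 | bhd
   7 |   4 | cadhgagheaegbgfedgaceebhd
   8 |  23 | ceebhd
   9 |  28 | d
  10 |  20 | dgaceebhd
  11 |   6 | dhgagheaegbgfedgaceebhd
  12 |  12 | eaegbgfedgaceebhd
  13 |  25 | ebhd
  14 |  19 | edgaceebhd
  15 |  24 | eebhd
  16 |  14 | egbgfedgaceebhd
  17 |  18 | fedgaceebhd
  18 |   1 | fhacadhgagheaegbgfedgaceebhd
  19 |  21 | gaceebhd
  20 |   8 | gagheaegbgfedgaceebhd
  21 |  15 | gbgfedgaceebhd
  22 |  17 | gfedgaceebhd
  23 |  10 | gheaegbgfedgaceebhd
  24 |   2 | hacadhgagheaegbgfedgaceebhd
  25 |  27 | hd
  26 |  11 | heaegbgfedgaceebhd
  27 |   0 | hfhacadhgagheaegbgfedgaceebhd
  28 |   7 | hgagheaegbgfedgaceebhd

[3, 22, 5, 13, 9, 16, 26, 4, 23, 28, 20, 6, 12, 25, 19, 24, 14, 18, 1, 21, 8, 15, 17, 10, 2, 27, 11, 0, 7]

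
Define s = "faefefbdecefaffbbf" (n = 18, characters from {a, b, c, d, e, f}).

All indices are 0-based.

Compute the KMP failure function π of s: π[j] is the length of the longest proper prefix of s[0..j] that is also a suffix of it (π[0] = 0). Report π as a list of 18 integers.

π[0] = 0
j=1 s[j]='a': π[1]=0 (border '')
j=2 s[j]='e': π[2]=0 (border '')
j=3 s[j]='f': π[3]=1 (border 'f')
j=4 s[j]='e': k: 1→0; π[4]=0 (border '')
j=5 s[j]='f': π[5]=1 (border 'f')
j=6 s[j]='b': k: 1→0; π[6]=0 (border '')
j=7 s[j]='d': π[7]=0 (border '')
j=8 s[j]='e': π[8]=0 (border '')
j=9 s[j]='c': π[9]=0 (border '')
j=10 s[j]='e': π[10]=0 (border '')
j=11 s[j]='f': π[11]=1 (border 'f')
j=12 s[j]='a': π[12]=2 (border 'fa')
j=13 s[j]='f': k: 2→0; π[13]=1 (border 'f')
j=14 s[j]='f': k: 1→0; π[14]=1 (border 'f')
j=15 s[j]='b': k: 1→0; π[15]=0 (border '')
j=16 s[j]='b': π[16]=0 (border '')
j=17 s[j]='f': π[17]=1 (border 'f')

[0, 0, 0, 1, 0, 1, 0, 0, 0, 0, 0, 1, 2, 1, 1, 0, 0, 1]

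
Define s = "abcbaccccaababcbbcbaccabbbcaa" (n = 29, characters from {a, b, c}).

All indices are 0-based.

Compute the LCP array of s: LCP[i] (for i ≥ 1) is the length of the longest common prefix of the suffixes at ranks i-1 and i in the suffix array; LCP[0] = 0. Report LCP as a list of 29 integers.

rank→(start, suffix):
  0 → (28, 'a')
  1 → (27, 'aa')
  2 → (9, 'aababcbbcbaccabbbcaa')
  3 → (10, 'ababcbbcbaccabbbcaa')
  4 → (22, 'abbbcaa')
  5 → (0, 'abcbaccccaababcbbcbaccabbbcaa')
  6 → (12, 'abcbbcbaccabbbcaa')
  7 → (19, 'accabbbcaa')
  8 → (4, 'accccaababcbbcbaccabbbcaa')
  9 → (11, 'babcbbcbaccabbbcaa')
  10 → (18, 'baccabbbcaa')
  11 → (3, 'baccccaababcbbcbaccabbbcaa')
  12 → (23, 'bbbcaa')
  13 → (24, 'bbcaa')
  14 → (15, 'bbcbaccabbbcaa')
  15 → (25, 'bcaa')
  16 → (16, 'bcbaccabbbcaa')
  17 → (1, 'bcbaccccaababcbbcbaccabbbcaa')
  18 → (13, 'bcbbcbaccabbbcaa')
  19 → (26, 'caa')
  20 → (8, 'caababcbbcbaccabbbcaa')
  21 → (21, 'cabbbcaa')
  22 → (17, 'cbaccabbbcaa')
  23 → (2, 'cbaccccaababcbbcbaccabbbcaa')
  24 → (14, 'cbbcbaccabbbcaa')
  25 → (7, 'ccaababcbbcbaccabbbcaa')
  26 → (20, 'ccabbbcaa')
  27 → (6, 'cccaababcbbcbaccabbbcaa')
  28 → (5, 'ccccaababcbbcbaccabbbcaa')

SA = [28, 27, 9, 10, 22, 0, 12, 19, 4, 11, 18, 3, 23, 24, 15, 25, 16, 1, 13, 26, 8, 21, 17, 2, 14, 7, 20, 6, 5]
i: (SA[i-1],SA[i]) lcp shared
  1: (28,27) 1 'a'
  2: (27,9) 2 'aa'
  3: (9,10) 1 'a'
  4: (10,22) 2 'ab'
  5: (22,0) 2 'ab'
  6: (0,12) 4 'abcb'
  7: (12,19) 1 'a'
  8: (19,4) 3 'acc'
  9: (4,11) 0 ''
  10: (11,18) 2 'ba'
  11: (18,3) 4 'bacc'
  12: (3,23) 1 'b'
  13: (23,24) 2 'bb'
  14: (24,15) 3 'bbc'
  15: (15,25) 1 'b'
  16: (25,16) 2 'bc'
  17: (16,1) 6 'bcbacc'
  18: (1,13) 3 'bcb'
  19: (13,26) 0 ''
  20: (26,8) 3 'caa'
  21: (8,21) 2 'ca'
  22: (21,17) 1 'c'
  23: (17,2) 5 'cbacc'
  24: (2,14) 2 'cb'
  25: (14,7) 1 'c'
  26: (7,20) 3 'cca'
  27: (20,6) 2 'cc'
  28: (6,5) 3 'ccc'

[0, 1, 2, 1, 2, 2, 4, 1, 3, 0, 2, 4, 1, 2, 3, 1, 2, 6, 3, 0, 3, 2, 1, 5, 2, 1, 3, 2, 3]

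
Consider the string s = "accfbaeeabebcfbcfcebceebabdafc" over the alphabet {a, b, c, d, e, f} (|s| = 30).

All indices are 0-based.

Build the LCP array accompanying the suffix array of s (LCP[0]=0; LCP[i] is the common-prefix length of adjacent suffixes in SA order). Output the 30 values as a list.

sorted suffixes:
  #0 SA[0]=24  'abdafc'
  #1 SA[1]=8  'abebcfbcfcebceebabdafc'
  #2 SA[2]=0  'accfbaeeabebcfbcfcebceebabdafc'
  #3 SA[3]=5  'aeeabebcfbcfcebceebabdafc'
  #4 SA[4]=27  'afc'
  #5 SA[5]=23  'babdafc'
  #6 SA[6]=4  'baeeabebcfbcfcebceebabdafc'
  #7 SA[7]=19  'bceebabdafc'
  #8 SA[8]=11  'bcfbcfcebceebabdafc'
  #9 SA[9]=14  'bcfcebceebabdafc'
  #10 SA[10]=25  'bdafc'
  #11 SA[11]=9  'bebcfbcfcebceebabdafc'
  #12 SA[12]=29  'c'
  #13 SA[13]=1  'ccfbaeeabebcfbcfcebceebabdafc'
  #14 SA[14]=17  'cebceebabdafc'
  #15 SA[15]=20  'ceebabdafc'
  #16 SA[16]=2  'cfbaeeabebcfbcfcebceebabdafc'
  #17 SA[17]=12  'cfbcfcebceebabdafc'
  #18 SA[18]=15  'cfcebceebabdafc'
  #19 SA[19]=26  'dafc'
  #20 SA[20]=7  'eabebcfbcfcebceebabdafc'
  #21 SA[21]=22  'ebabdafc'
  #22 SA[22]=18  'ebceebabdafc'
  #23 SA[23]=10  'ebcfbcfcebceebabdafc'
  #24 SA[24]=6  'eeabebcfbcfcebceebabdafc'
  #25 SA[25]=21  'eebabdafc'
  #26 SA[26]=3  'fbaeeabebcfbcfcebceebabdafc'
  #27 SA[27]=13  'fbcfcebceebabdafc'
  #28 SA[28]=28  'fc'
  #29 SA[29]=16  'fcebceebabdafc'

SA = [24, 8, 0, 5, 27, 23, 4, 19, 11, 14, 25, 9, 29, 1, 17, 20, 2, 12, 15, 26, 7, 22, 18, 10, 6, 21, 3, 13, 28, 16]
[i] adj suffixes → lcp
  [1] 24/8 → 2 ('ab')
  [2] 8/0 → 1 ('a')
  [3] 0/5 → 1 ('a')
  [4] 5/27 → 1 ('a')
  [5] 27/23 → 0 ('')
  [6] 23/4 → 2 ('ba')
  [7] 4/19 → 1 ('b')
  [8] 19/11 → 2 ('bc')
  [9] 11/14 → 3 ('bcf')
  [10] 14/25 → 1 ('b')
  [11] 25/9 → 1 ('b')
  [12] 9/29 → 0 ('')
  [13] 29/1 → 1 ('c')
  [14] 1/17 → 1 ('c')
  [15] 17/20 → 2 ('ce')
  [16] 20/2 → 1 ('c')
  [17] 2/12 → 3 ('cfb')
  [18] 12/15 → 2 ('cf')
  [19] 15/26 → 0 ('')
  [20] 26/7 → 0 ('')
  [21] 7/22 → 1 ('e')
  [22] 22/18 → 2 ('eb')
  [23] 18/10 → 3 ('ebc')
  [24] 10/6 → 1 ('e')
  [25] 6/21 → 2 ('ee')
  [26] 21/3 → 0 ('')
  [27] 3/13 → 2 ('fb')
  [28] 13/28 → 1 ('f')
  [29] 28/16 → 2 ('fc')

[0, 2, 1, 1, 1, 0, 2, 1, 2, 3, 1, 1, 0, 1, 1, 2, 1, 3, 2, 0, 0, 1, 2, 3, 1, 2, 0, 2, 1, 2]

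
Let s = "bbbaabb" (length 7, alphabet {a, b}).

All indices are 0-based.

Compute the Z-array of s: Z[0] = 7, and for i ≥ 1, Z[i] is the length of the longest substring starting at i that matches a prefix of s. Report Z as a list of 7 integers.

[7, 2, 1, 0, 0, 2, 1]

Z[0]=7
i=1: outside box; Z[1]=2 grow→box=[1,3)
i=2: min(r-i=1, Z[1]=2)=1; Z[2]=1
i=3: outside box; Z[3]=0
i=4: outside box; Z[4]=0
i=5: outside box; Z[5]=2 grow→box=[5,7)
i=6: min(r-i=1, Z[1]=2)=1; Z[6]=1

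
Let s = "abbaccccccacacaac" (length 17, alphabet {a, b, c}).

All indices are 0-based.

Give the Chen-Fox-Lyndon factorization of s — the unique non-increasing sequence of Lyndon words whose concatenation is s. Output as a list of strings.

emit factor 1: 'abbaccccccacac' (i=0, period=14)
emit factor 2: 'aac' (i=14, period=3)

["abbaccccccacac", "aac"]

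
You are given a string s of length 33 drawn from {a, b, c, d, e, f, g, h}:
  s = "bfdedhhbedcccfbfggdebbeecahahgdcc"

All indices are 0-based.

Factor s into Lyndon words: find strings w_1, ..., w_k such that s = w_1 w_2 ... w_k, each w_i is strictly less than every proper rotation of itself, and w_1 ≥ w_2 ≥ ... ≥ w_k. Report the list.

["bfdedhh", "bedcccfbfggde", "bbeec", "ahahgdcc"]

emit factor 1: 'bfdedhh' (i=0, period=7)
emit factor 2: 'bedcccfbfggde' (i=7, period=13)
emit factor 3: 'bbeec' (i=20, period=5)
emit factor 4: 'ahahgdcc' (i=25, period=8)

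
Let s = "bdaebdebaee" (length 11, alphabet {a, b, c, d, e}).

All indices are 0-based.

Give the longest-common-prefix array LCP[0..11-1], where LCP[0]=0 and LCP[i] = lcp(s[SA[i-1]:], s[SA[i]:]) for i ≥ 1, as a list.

[0, 2, 0, 1, 2, 0, 1, 0, 1, 2, 1]

sorted suffixes:
  #0 SA[0]=2  'aebdebaee'
  #1 SA[1]=8  'aee'
  #2 SA[2]=7  'baee'
  #3 SA[3]=0  'bdaebdebaee'
  #4 SA[4]=4  'bdebaee'
  #5 SA[5]=1  'daebdebaee'
  #6 SA[6]=5  'debaee'
  #7 SA[7]=10  'e'
  #8 SA[8]=6  'ebaee'
  #9 SA[9]=3  'ebdebaee'
  #10 SA[10]=9  'ee'

SA = [2, 8, 7, 0, 4, 1, 5, 10, 6, 3, 9]
i: (SA[i-1],SA[i]) lcp shared
  1: (2,8) 2 'ae'
  2: (8,7) 0 ''
  3: (7,0) 1 'b'
  4: (0,4) 2 'bd'
  5: (4,1) 0 ''
  6: (1,5) 1 'd'
  7: (5,10) 0 ''
  8: (10,6) 1 'e'
  9: (6,3) 2 'eb'
  10: (3,9) 1 'e'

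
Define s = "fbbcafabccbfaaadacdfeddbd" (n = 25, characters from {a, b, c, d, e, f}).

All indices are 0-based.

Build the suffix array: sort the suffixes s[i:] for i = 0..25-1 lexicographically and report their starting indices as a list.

[12, 13, 6, 16, 14, 4, 1, 2, 7, 23, 10, 3, 9, 8, 17, 24, 15, 22, 21, 18, 20, 11, 5, 0, 19]

rank→(start, suffix):
  0 → (12, 'aaadacdfeddbd')
  1 → (13, 'aadacdfeddbd')
  2 → (6, 'abccbfaaadacdfeddbd')
  3 → (16, 'acdfeddbd')
  4 → (14, 'adacdfeddbd')
  5 → (4, 'afabccbfaaadacdfeddbd')
  6 → (1, 'bbcafabccbfaaadacdfeddbd')
  7 → (2, 'bcafabccbfaaadacdfeddbd')
  8 → (7, 'bccbfaaadacdfeddbd')
  9 → (23, 'bd')
  10 → (10, 'bfaaadacdfeddbd')
  11 → (3, 'cafabccbfaaadacdfeddbd')
  12 → (9, 'cbfaaadacdfeddbd')
  13 → (8, 'ccbfaaadacdfeddbd')
  14 → (17, 'cdfeddbd')
  15 → (24, 'd')
  16 → (15, 'dacdfeddbd')
  17 → (22, 'dbd')
  18 → (21, 'ddbd')
  19 → (18, 'dfeddbd')
  20 → (20, 'eddbd')
  21 → (11, 'faaadacdfeddbd')
  22 → (5, 'fabccbfaaadacdfeddbd')
  23 → (0, 'fbbcafabccbfaaadacdfeddbd')
  24 → (19, 'feddbd')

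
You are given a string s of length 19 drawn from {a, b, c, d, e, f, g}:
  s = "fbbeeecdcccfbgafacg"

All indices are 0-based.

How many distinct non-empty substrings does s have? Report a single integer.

175

sorted suffixes:
  #0 SA[0]=16  'acg'
  #1 SA[1]=14  'afacg'
  #2 SA[2]=1  'bbeeecdcccfbgafacg'
  #3 SA[3]=2  'beeecdcccfbgafacg'
  #4 SA[4]=12  'bgafacg'
  #5 SA[5]=8  'cccfbgafacg'
  #6 SA[6]=9  'ccfbgafacg'
  #7 SA[7]=6  'cdcccfbgafacg'
  #8 SA[8]=10  'cfbgafacg'
  #9 SA[9]=17  'cg'
  #10 SA[10]=7  'dcccfbgafacg'
  #11 SA[11]=5  'ecdcccfbgafacg'
  #12 SA[12]=4  'eecdcccfbgafacg'
  #13 SA[13]=3  'eeecdcccfbgafacg'
  #14 SA[14]=15  'facg'
  #15 SA[15]=0  'fbbeeecdcccfbgafacg'
  #16 SA[16]=11  'fbgafacg'
  #17 SA[17]=18  'g'
  #18 SA[18]=13  'gafacg'

SA = [16, 14, 1, 2, 12, 8, 9, 6, 10, 17, 7, 5, 4, 3, 15, 0, 11, 18, 13]
[i] adj suffixes → lcp
  [1] 16/14 → 1 ('a')
  [2] 14/1 → 0 ('')
  [3] 1/2 → 1 ('b')
  [4] 2/12 → 1 ('b')
  [5] 12/8 → 0 ('')
  [6] 8/9 → 2 ('cc')
  [7] 9/6 → 1 ('c')
  [8] 6/10 → 1 ('c')
  [9] 10/17 → 1 ('c')
  [10] 17/7 → 0 ('')
  [11] 7/5 → 0 ('')
  [12] 5/4 → 1 ('e')
  [13] 4/3 → 2 ('ee')
  [14] 3/15 → 0 ('')
  [15] 15/0 → 1 ('f')
  [16] 0/11 → 2 ('fb')
  [17] 11/18 → 0 ('')
  [18] 18/13 → 1 ('g')

n(n+1)/2 = 19·20/2 = 190
Σ LCP = 0 + 1 + 0 + 1 + 1 + 0 + 2 + 1 + 1 + 1 + 0 + 0 + 1 + 2 + 0 + 1 + 2 + 0 + 1 = 15
distinct = 190 − 15 = 175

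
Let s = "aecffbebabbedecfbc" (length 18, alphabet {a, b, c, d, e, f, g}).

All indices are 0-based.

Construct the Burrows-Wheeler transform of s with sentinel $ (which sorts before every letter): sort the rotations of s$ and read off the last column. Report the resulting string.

cb$eaffbbeeebdabcfc

rank  rotation             last
    0  $aecffbebabbedecfbc  c
    1  abbedecfbc$aecffbeb  b
    2  aecffbebabbedecfbc$  $
    3  babbedecfbc$aecffbe  e
    4  bbedecfbc$aecffbeba  a
    5  bc$aecffbebabbedecf  f
    6  bebabbedecfbc$aecff  f
    7  bedecfbc$aecffbebab  b
    8  c$aecffbebabbedecfb  b
    9  cfbc$aecffbebabbede  e
   10  cffbebabbedecfbc$ae  e
   11  decfbc$aecffbebabbe  e
   12  ebabbedecfbc$aecffb  b
   13  ecfbc$aecffbebabbed  d
   14  ecffbebabbedecfbc$a  a
   15  edecfbc$aecffbebabb  b
   16  fbc$aecffbebabbedec  c
   17  fbebabbedecfbc$aecf  f
   18  ffbebabbedecfbc$aec  c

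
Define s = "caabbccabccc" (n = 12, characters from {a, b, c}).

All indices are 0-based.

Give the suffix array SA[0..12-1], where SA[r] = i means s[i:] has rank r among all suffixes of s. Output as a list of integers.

rank | idx | suffix
   0 |   1 | aabbccabccc
   1 |   2 | abbccabccc
   2 |   7 | abccc
   3 |   3 | bbccabccc
   4 |   4 | bccabccc
   5 |   8 | bccc
   6 |  11 | c
   7 |   0 | caabbccabccc
   8 |   6 | cabccc
   9 |  10 | cc
  10 |   5 | ccabccc
  11 |   9 | ccc

[1, 2, 7, 3, 4, 8, 11, 0, 6, 10, 5, 9]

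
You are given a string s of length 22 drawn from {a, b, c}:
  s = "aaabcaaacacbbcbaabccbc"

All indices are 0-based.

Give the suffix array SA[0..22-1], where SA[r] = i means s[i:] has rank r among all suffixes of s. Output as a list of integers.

rank→(start, suffix):
  0 → (0, 'aaabcaaacacbbcbaabccbc')
  1 → (5, 'aaacacbbcbaabccbc')
  2 → (1, 'aabcaaacacbbcbaabccbc')
  3 → (15, 'aabccbc')
  4 → (6, 'aacacbbcbaabccbc')
  5 → (2, 'abcaaacacbbcbaabccbc')
  6 → (16, 'abccbc')
  7 → (7, 'acacbbcbaabccbc')
  8 → (9, 'acbbcbaabccbc')
  9 → (14, 'baabccbc')
  10 → (11, 'bbcbaabccbc')
  11 → (20, 'bc')
  12 → (3, 'bcaaacacbbcbaabccbc')
  13 → (12, 'bcbaabccbc')
  14 → (17, 'bccbc')
  15 → (21, 'c')
  16 → (4, 'caaacacbbcbaabccbc')
  17 → (8, 'cacbbcbaabccbc')
  18 → (13, 'cbaabccbc')
  19 → (10, 'cbbcbaabccbc')
  20 → (19, 'cbc')
  21 → (18, 'ccbc')

[0, 5, 1, 15, 6, 2, 16, 7, 9, 14, 11, 20, 3, 12, 17, 21, 4, 8, 13, 10, 19, 18]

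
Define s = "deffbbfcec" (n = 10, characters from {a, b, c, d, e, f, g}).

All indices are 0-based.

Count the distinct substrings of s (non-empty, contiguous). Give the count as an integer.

rank | idx | suffix
   0 |   4 | bbfcec
   1 |   5 | bfcec
   2 |   9 | c
   3 |   7 | cec
   4 |   0 | deffbbfcec
   5 |   8 | ec
   6 |   1 | effbbfcec
   7 |   3 | fbbfcec
   8 |   6 | fcec
   9 |   2 | ffbbfcec

SA = [4, 5, 9, 7, 0, 8, 1, 3, 6, 2]
[i] adj suffixes → lcp
  [1] 4/5 → 1 ('b')
  [2] 5/9 → 0 ('')
  [3] 9/7 → 1 ('c')
  [4] 7/0 → 0 ('')
  [5] 0/8 → 0 ('')
  [6] 8/1 → 1 ('e')
  [7] 1/3 → 0 ('')
  [8] 3/6 → 1 ('f')
  [9] 6/2 → 1 ('f')

n(n+1)/2 = 10·11/2 = 55
Σ LCP = 0 + 1 + 0 + 1 + 0 + 0 + 1 + 0 + 1 + 1 = 5
distinct = 55 − 5 = 50

50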